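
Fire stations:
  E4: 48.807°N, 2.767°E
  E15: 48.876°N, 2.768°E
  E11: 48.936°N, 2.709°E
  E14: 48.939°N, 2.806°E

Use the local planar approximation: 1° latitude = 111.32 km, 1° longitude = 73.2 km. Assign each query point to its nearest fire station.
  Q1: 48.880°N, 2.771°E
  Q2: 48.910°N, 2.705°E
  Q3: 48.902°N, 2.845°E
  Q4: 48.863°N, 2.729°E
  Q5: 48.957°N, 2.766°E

Q1 at 48.880°N, 2.771°E:
  E4: √((-0.073·111.32)² + (-0.004·73.2)²) = √(66.03773 + 0.08573) = 8.132 km
  E15: √((-0.004·111.32)² + (-0.003·73.2)²) = √(0.19827 + 0.04822) = 0.496 km
  E11: √((0.056·111.32)² + (-0.062·73.2)²) = √(38.86176 + 20.59707) = 7.711 km
  E14: √((0.059·111.32)² + (0.035·73.2)²) = √(43.13705 + 6.56384) = 7.050 km
  → nearest: E15 (0.496 km)
Q2 at 48.910°N, 2.705°E:
  E4: √((-0.103·111.32)² + (0.062·73.2)²) = √(131.46824 + 20.59707) = 12.331 km
  E15: √((-0.034·111.32)² + (0.063·73.2)²) = √(14.32532 + 21.26685) = 5.966 km
  E11: √((0.026·111.32)² + (0.004·73.2)²) = √(8.37709 + 0.08573) = 2.909 km
  E14: √((0.029·111.32)² + (0.101·73.2)²) = √(10.42179 + 54.65941) = 8.067 km
  → nearest: E11 (2.909 km)
Q3 at 48.902°N, 2.845°E:
  E4: √((-0.095·111.32)² + (-0.078·73.2)²) = √(111.83909 + 32.59953) = 12.018 km
  E15: √((-0.026·111.32)² + (-0.077·73.2)²) = √(8.37709 + 31.76900) = 6.336 km
  E11: √((0.034·111.32)² + (-0.136·73.2)²) = √(14.32532 + 99.10601) = 10.650 km
  E14: √((0.037·111.32)² + (-0.039·73.2)²) = √(16.96484 + 8.14988) = 5.011 km
  → nearest: E14 (5.011 km)
Q4 at 48.863°N, 2.729°E:
  E4: √((-0.056·111.32)² + (0.038·73.2)²) = √(38.86176 + 7.73730) = 6.826 km
  E15: √((0.013·111.32)² + (0.039·73.2)²) = √(2.09427 + 8.14988) = 3.201 km
  E11: √((0.073·111.32)² + (-0.020·73.2)²) = √(66.03773 + 2.14330) = 8.257 km
  E14: √((0.076·111.32)² + (0.077·73.2)²) = √(71.57701 + 31.76900) = 10.166 km
  → nearest: E15 (3.201 km)
Q5 at 48.957°N, 2.766°E:
  E4: √((-0.150·111.32)² + (0.001·73.2)²) = √(278.82320 + 0.00536) = 16.698 km
  E15: √((-0.081·111.32)² + (0.002·73.2)²) = √(81.30485 + 0.02143) = 9.018 km
  E11: √((-0.021·111.32)² + (-0.057·73.2)²) = √(5.46493 + 17.40892) = 4.783 km
  E14: √((-0.018·111.32)² + (0.040·73.2)²) = √(4.01505 + 8.57318) = 3.548 km
  → nearest: E14 (3.548 km)

Q1→E15; Q2→E11; Q3→E14; Q4→E15; Q5→E14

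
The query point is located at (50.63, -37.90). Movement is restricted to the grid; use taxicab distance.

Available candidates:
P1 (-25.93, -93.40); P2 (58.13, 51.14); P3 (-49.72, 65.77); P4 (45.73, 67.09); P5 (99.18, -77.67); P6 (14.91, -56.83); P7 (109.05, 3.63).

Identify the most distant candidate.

P3

Distances from (50.63, -37.90):
P1: |-76.56| + |-55.50| = 76.56 + 55.50 = 132.06
P2: |7.50| + |89.04| = 7.50 + 89.04 = 96.54
P3: |-100.35| + |103.67| = 100.35 + 103.67 = 204.02
P4: |-4.90| + |104.99| = 4.90 + 104.99 = 109.89
P5: |48.55| + |-39.77| = 48.55 + 39.77 = 88.32
P6: |-35.72| + |-18.93| = 35.72 + 18.93 = 54.65
P7: |58.42| + |41.53| = 58.42 + 41.53 = 99.95
Maximum: P3 at 204.02.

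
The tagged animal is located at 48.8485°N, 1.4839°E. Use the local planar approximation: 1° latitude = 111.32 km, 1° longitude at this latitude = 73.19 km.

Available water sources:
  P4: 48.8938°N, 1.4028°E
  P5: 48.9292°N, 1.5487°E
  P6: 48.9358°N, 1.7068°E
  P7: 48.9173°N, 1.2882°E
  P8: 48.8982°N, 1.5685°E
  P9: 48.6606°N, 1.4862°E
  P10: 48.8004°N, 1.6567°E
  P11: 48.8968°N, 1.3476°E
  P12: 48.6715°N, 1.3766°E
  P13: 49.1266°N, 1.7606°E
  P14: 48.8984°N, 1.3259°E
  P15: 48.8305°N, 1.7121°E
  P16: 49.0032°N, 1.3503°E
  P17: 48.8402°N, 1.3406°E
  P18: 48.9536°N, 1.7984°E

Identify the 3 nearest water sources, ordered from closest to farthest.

P4, P8, P5

Distances from 48.8485°N, 1.4839°E:
P4: √((0.0453·111.32)² + (-0.0811·73.19)²) = √(25.429791 + 35.232641) = 7.7886 km
P5: √((0.0807·111.32)² + (0.0648·73.19)²) = √(80.703703 + 22.493317) = 10.1586 km
P6: √((0.0873·111.32)² + (0.2229·73.19)²) = √(94.444111 + 266.148260) = 18.9893 km
P7: √((0.0688·111.32)² + (-0.1957·73.19)²) = √(58.657463 + 205.156436) = 16.2423 km
P8: √((0.0497·111.32)² + (0.0846·73.19)²) = √(30.609707 + 38.339304) = 8.3036 km
P9: √((-0.1879·111.32)² + (0.0023·73.19)²) = √(437.522060 + 0.028337) = 20.9177 km
P10: √((-0.0481·111.32)² + (0.1728·73.19)²) = √(28.670585 + 159.952477) = 13.7340 km
P11: √((0.0483·111.32)² + (-0.1363·73.19)²) = √(28.909505 + 99.516526) = 11.3325 km
P12: √((-0.1770·111.32)² + (-0.1073·73.19)²) = √(388.233429 + 61.674117) = 21.2110 km
P13: √((0.2781·111.32)² + (0.2767·73.19)²) = √(958.403460 + 410.130259) = 36.9937 km
P14: √((0.0499·111.32)² + (-0.1580·73.19)²) = √(30.856558 + 133.726559) = 12.8290 km
P15: √((-0.0180·111.32)² + (0.2282·73.19)²) = √(4.015054 + 278.955401) = 16.8217 km
P16: √((0.1547·111.32)² + (-0.1336·73.19)²) = √(296.569867 + 95.612882) = 19.8036 km
P17: √((-0.0083·111.32)² + (-0.1433·73.19)²) = √(0.853695 + 110.000808) = 10.5287 km
P18: √((0.1051·111.32)² + (0.3145·73.19)²) = √(136.883729 + 529.840063) = 25.8210 km
Sorted: P4 (7.7886 km) < P8 (8.3036 km) < P5 (10.1586 km) < P17 (10.5287 km) < P11 (11.3325 km) < …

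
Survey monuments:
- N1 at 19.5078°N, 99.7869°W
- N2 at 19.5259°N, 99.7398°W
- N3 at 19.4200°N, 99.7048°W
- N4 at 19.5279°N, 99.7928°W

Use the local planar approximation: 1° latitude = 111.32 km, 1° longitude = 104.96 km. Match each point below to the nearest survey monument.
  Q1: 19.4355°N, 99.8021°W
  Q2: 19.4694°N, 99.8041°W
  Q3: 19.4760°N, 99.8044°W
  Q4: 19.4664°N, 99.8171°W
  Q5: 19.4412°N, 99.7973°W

Q1 at 19.4355°N, 99.8021°W:
  N1: 8.2050 km
  N2: 12.0012 km
  N3: 10.3573 km
  N4: 10.3322 km
  → nearest: N1 (8.2050 km)
Q2 at 19.4694°N, 99.8041°W:
  N1: 4.6403 km
  N2: 9.2253 km
  N3: 11.7843 km
  N4: 6.6193 km
  → nearest: N1 (4.6403 km)
Q3 at 19.4760°N, 99.8044°W:
  N1: 3.9881 km
  N2: 8.7653 km
  N3: 12.1716 km
  N4: 5.9044 km
  → nearest: N1 (3.9881 km)
Q4 at 19.4664°N, 99.8171°W:
  N1: 5.5935 km
  N2: 10.4737 km
  N3: 12.8691 km
  N4: 7.3058 km
  → nearest: N1 (5.5935 km)
Q5 at 19.4412°N, 99.7973°W:
  N1: 7.4938 km
  N2: 11.1949 km
  N3: 9.9915 km
  N4: 9.6630 km
  → nearest: N1 (7.4938 km)

Q1→N1; Q2→N1; Q3→N1; Q4→N1; Q5→N1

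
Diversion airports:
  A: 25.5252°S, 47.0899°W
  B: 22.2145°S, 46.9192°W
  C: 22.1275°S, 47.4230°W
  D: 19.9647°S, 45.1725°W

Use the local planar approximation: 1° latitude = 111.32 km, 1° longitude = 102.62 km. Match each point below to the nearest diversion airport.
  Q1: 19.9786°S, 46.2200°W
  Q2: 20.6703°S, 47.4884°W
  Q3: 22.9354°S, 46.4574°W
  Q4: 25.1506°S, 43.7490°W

Q1→D; Q2→C; Q3→B; Q4→A

Q1 at 19.9786°S, 46.2200°W:
  A: √((-5.5466·111.32)² + (-0.8699·102.62)²) = √(381241.430075 + 7968.978999) = 623.8673 km
  B: √((-2.2359·111.32)² + (-0.6992·102.62)²) = √(61951.403147 + 5148.335728) = 259.0362 km
  C: √((-2.1489·111.32)² + (-1.2030·102.62)²) = √(57224.078405 + 15240.361737) = 269.1922 km
  D: √((0.0139·111.32)² + (1.0475·102.62)²) = √(2.394286 + 11555.056781) = 107.5056 km
  → nearest: D (107.5056 km)
Q2 at 20.6703°S, 47.4884°W:
  A: √((-4.8549·111.32)² + (0.3985·102.62)²) = √(292083.465668 + 1672.324961) = 541.9924 km
  B: √((-1.5442·111.32)² + (0.5692·102.62)²) = √(29549.728267 + 3411.880435) = 181.5533 km
  C: √((-1.4572·111.32)² + (0.0654·102.62)²) = √(26313.869738 + 45.042192) = 162.3543 km
  D: √((0.7056·111.32)² + (2.3159·102.62)²) = √(6169.692790 + 56481.162406) = 250.3015 km
  → nearest: C (162.3543 km)
Q3 at 22.9354°S, 46.4574°W:
  A: √((-2.5898·111.32)² + (-0.6325·102.62)²) = √(83114.892670 + 4212.938121) = 295.5128 km
  B: √((0.7209·111.32)² + (-0.4618·102.62)²) = √(6440.156874 + 2245.804138) = 93.1985 km
  C: √((0.8079·111.32)² + (-0.9656·102.62)²) = √(8088.381210 + 9818.802733) = 133.8177 km
  D: √((2.9707·111.32)² + (1.2849·102.62)²) = √(109361.381496 + 17386.120242) = 356.0162 km
  → nearest: B (93.1985 km)
Q4 at 25.1506°S, 43.7490°W:
  A: √((-0.3746·111.32)² + (-3.3409·102.62)²) = √(1738.929365 + 117541.430987) = 345.3699 km
  B: √((2.9361·111.32)² + (-3.1702·102.62)²) = √(106828.733924 + 105836.956826) = 461.1569 km
  C: √((3.0231·111.32)² + (-3.6740·102.62)²) = √(113253.445108 + 142148.514190) = 505.3731 km
  D: √((5.1859·111.32)² + (-1.4235·102.62)²) = √(333268.810416 + 21339.240771) = 595.4898 km
  → nearest: A (345.3699 km)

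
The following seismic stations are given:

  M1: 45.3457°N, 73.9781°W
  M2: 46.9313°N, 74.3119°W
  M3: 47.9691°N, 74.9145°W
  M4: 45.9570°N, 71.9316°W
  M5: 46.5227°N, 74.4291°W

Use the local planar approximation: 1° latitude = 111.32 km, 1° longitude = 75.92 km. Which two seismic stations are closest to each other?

M2 and M5

Pairwise distances:
M2–M5: √((-0.4086·111.32)² + (-0.1172·75.92)²) = √(2068.917247 + 79.171272) = 46.3475 km
M2–M3: √((1.0378·111.32)² + (-0.6026·75.92)²) = √(13346.694754 + 2093.006868) = 124.2566 km
M1–M5: √((1.1770·111.32)² + (-0.4510·75.92)²) = √(17167.194239 + 1172.372122) = 135.4237 km
M3–M5: √((-1.4464·111.32)² + (0.4854·75.92)²) = √(25925.266032 + 1358.038064) = 165.1766 km
M1–M4: √((0.6113·111.32)² + (2.0465·75.92)²) = √(4630.791068 + 24139.923907) = 169.6193 km
M1–M2: √((1.5856·111.32)² + (-0.3338·75.92)²) = √(31155.424257 + 642.221830) = 178.3189 km
M4–M5: √((0.5657·111.32)² + (-2.4975·75.92)²) = √(3965.689914 + 35952.027944) = 199.7942 km
M2–M4: √((-0.9743·111.32)² + (2.3803·75.92)²) = √(11763.371167 + 32656.962840) = 210.7613 km
M1–M3: √((2.6234·111.32)² + (-0.9364·75.92)²) = √(85285.543953 + 5053.999666) = 300.5654 km
M3–M4: √((-2.0121·111.32)² + (2.9829·75.92)²) = √(50170.163626 + 51284.932366) = 318.5202 km
Closest pair: M2–M5 at 46.3475 km.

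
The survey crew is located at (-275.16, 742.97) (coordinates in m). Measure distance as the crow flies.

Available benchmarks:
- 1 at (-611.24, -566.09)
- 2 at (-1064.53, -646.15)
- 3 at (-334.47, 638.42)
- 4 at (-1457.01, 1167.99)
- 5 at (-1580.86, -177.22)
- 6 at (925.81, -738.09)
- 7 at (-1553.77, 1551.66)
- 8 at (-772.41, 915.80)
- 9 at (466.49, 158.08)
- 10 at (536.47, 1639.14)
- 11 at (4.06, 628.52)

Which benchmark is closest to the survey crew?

3

Distances from (-275.16, 742.97):
1: √((-336.08)² + (-1309.06)²) = √(112949.7664 + 1713638.0836) = 1351.51 m
2: √((-789.37)² + (-1389.12)²) = √(623104.9969 + 1929654.3744) = 1597.74 m
3: √((-59.31)² + (-104.55)²) = √(3517.6761 + 10930.7025) = 120.20 m
4: √((-1181.85)² + (425.02)²) = √(1396769.4225 + 180642.0004) = 1255.95 m
5: √((-1305.70)² + (-920.19)²) = √(1704852.4900 + 846749.6361) = 1597.37 m
6: √((1200.97)² + (-1481.06)²) = √(1442328.9409 + 2193538.7236) = 1906.80 m
7: √((-1278.61)² + (808.69)²) = √(1634843.5321 + 653979.5161) = 1512.89 m
8: √((-497.25)² + (172.83)²) = √(247257.5625 + 29870.2089) = 526.43 m
9: √((741.65)² + (-584.89)²) = √(550044.7225 + 342096.3121) = 944.53 m
10: √((811.63)² + (896.17)²) = √(658743.2569 + 803120.6689) = 1209.08 m
11: √((279.22)² + (-114.45)²) = √(77963.8084 + 13098.8025) = 301.77 m
Minimum: 3 at 120.20 m.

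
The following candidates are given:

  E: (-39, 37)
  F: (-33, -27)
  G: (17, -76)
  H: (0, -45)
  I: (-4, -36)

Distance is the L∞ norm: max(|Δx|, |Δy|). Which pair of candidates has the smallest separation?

H and I

Pairwise distances:
H–I: 9
F–I: 29
G–H: 31
F–H: 33
G–I: 40
F–G: 50
E–F: 64
E–I: 73
E–H: 82
E–G: 113
Closest pair: H–I at 9.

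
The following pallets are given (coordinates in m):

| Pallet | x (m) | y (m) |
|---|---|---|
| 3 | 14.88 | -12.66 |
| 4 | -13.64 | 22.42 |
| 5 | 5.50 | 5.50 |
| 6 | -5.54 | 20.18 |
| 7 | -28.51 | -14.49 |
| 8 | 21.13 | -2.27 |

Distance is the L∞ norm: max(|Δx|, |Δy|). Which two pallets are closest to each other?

4 and 6

Pairwise distances:
3–4: max(|-28.52|, |35.08|) = 35.08 m
3–5: max(|-9.38|, |18.16|) = 18.16 m
3–6: max(|-20.42|, |32.84|) = 32.84 m
3–7: max(|-43.39|, |-1.83|) = 43.39 m
3–8: max(|6.25|, |10.39|) = 10.39 m
4–5: max(|19.14|, |-16.92|) = 19.14 m
4–6: max(|8.10|, |-2.24|) = 8.10 m
4–7: max(|-14.87|, |-36.91|) = 36.91 m
4–8: max(|34.77|, |-24.69|) = 34.77 m
5–6: max(|-11.04|, |14.68|) = 14.68 m
5–7: max(|-34.01|, |-19.99|) = 34.01 m
5–8: max(|15.63|, |-7.77|) = 15.63 m
6–7: max(|-22.97|, |-34.67|) = 34.67 m
6–8: max(|26.67|, |-22.45|) = 26.67 m
7–8: max(|49.64|, |12.22|) = 49.64 m
Closest pair: 4–6 at 8.10 m.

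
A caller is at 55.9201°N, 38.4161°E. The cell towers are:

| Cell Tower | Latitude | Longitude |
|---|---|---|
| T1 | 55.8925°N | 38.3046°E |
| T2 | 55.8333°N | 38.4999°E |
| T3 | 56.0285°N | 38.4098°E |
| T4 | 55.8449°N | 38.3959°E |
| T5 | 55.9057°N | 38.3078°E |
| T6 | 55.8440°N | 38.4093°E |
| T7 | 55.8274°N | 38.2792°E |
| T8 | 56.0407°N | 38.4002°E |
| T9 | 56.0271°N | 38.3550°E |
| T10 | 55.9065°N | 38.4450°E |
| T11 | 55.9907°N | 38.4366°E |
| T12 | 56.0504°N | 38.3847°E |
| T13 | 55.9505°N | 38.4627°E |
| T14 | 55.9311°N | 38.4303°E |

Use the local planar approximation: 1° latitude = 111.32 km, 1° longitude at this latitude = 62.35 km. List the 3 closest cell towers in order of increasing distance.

Distances from 55.9201°N, 38.4161°E:
T1: 7.6007 km
T2: 10.9848 km
T3: 12.0735 km
T4: 8.4655 km
T5: 6.9402 km
T6: 8.4821 km
T7: 13.3921 km
T8: 13.4617 km
T9: 12.5056 km
T10: 2.3535 km
T11: 7.9625 km
T12: 14.6365 km
T13: 4.4603 km
T14: 1.5111 km
Sorted: T14 (1.5111 km) < T10 (2.3535 km) < T13 (4.4603 km) < T5 (6.9402 km) < T1 (7.6007 km) < …

T14, T10, T13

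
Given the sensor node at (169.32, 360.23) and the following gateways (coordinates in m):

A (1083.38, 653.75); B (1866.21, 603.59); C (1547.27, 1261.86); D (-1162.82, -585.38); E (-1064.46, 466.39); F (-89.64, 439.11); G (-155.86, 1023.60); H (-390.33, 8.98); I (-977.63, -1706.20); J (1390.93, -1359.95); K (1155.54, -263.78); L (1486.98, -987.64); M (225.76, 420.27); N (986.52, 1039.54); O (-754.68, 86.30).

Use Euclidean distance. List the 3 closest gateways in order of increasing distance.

Distances from (169.32, 360.23):
A: √((914.06)² + (293.52)²) = √(835505.6836 + 86153.9904) = 960.03 m
B: √((1696.89)² + (243.36)²) = √(2879435.6721 + 59224.0896) = 1714.25 m
C: √((1377.95)² + (901.63)²) = √(1898746.2025 + 812936.6569) = 1646.72 m
D: √((-1332.14)² + (-945.61)²) = √(1774596.9796 + 894178.2721) = 1633.64 m
E: √((-1233.78)² + (106.16)²) = √(1522213.0884 + 11269.9456) = 1238.34 m
F: √((-258.96)² + (78.88)²) = √(67060.2816 + 6222.0544) = 270.71 m
G: √((-325.18)² + (663.37)²) = √(105742.0324 + 440059.7569) = 738.78 m
H: √((-559.65)² + (-351.25)²) = √(313208.1225 + 123376.5625) = 660.75 m
I: √((-1146.95)² + (-2066.43)²) = √(1315494.3025 + 4270132.9449) = 2363.39 m
J: √((1221.61)² + (-1720.18)²) = √(1492330.9921 + 2959019.2324) = 2109.82 m
K: √((986.22)² + (-624.01)²) = √(972629.8884 + 389388.4801) = 1167.06 m
L: √((1317.66)² + (-1347.87)²) = √(1736227.8756 + 1816753.5369) = 1884.94 m
M: √((56.44)² + (60.04)²) = √(3185.4736 + 3604.8016) = 82.40 m
N: √((817.20)² + (679.31)²) = √(667815.8400 + 461462.0761) = 1062.67 m
O: √((-924.00)² + (-273.93)²) = √(853776.0000 + 75037.6449) = 963.75 m
Sorted: M (82.40 m) < F (270.71 m) < H (660.75 m) < G (738.78 m) < A (960.03 m) < …

M, F, H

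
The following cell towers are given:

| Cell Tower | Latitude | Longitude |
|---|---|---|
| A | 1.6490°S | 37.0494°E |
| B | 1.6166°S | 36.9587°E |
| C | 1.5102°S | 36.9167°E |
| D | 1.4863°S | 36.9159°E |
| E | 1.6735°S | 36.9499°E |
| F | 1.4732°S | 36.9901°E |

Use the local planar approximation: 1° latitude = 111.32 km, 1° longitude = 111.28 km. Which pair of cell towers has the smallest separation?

C and D

Pairwise distances:
C–D: √((0.0239·111.32)² + (-0.0008·111.28)²) = √(7.078516 + 0.007925) = 2.6620 km
B–E: √((-0.0569·111.32)² + (-0.0088·111.28)²) = √(40.120924 + 0.958958) = 6.4094 km
D–F: √((0.0131·111.32)² + (0.0742·111.28)²) = √(2.126616 + 68.177653) = 8.3848 km
C–F: √((0.0370·111.32)² + (0.0734·111.28)²) = √(16.964843 + 66.715440) = 9.1477 km
A–B: √((0.0324·111.32)² + (-0.0907·111.28)²) = √(13.008775 + 101.870587) = 10.7182 km
A–E: √((-0.0245·111.32)² + (-0.0995·111.28)²) = √(7.438383 + 122.597156) = 11.4033 km
B–C: √((0.1064·111.32)² + (-0.0420·111.28)²) = √(140.290948 + 21.844033) = 12.7332 km
B–D: √((0.1303·111.32)² + (-0.0428·111.28)²) = √(210.394909 + 22.684111) = 15.2669 km
B–F: √((0.1434·111.32)² + (0.0314·111.28)²) = √(254.826564 + 12.209378) = 16.3412 km
C–E: √((-0.1633·111.32)² + (0.0332·111.28)²) = √(330.459898 + 13.649301) = 18.5502 km
A–F: √((0.1758·111.32)² + (-0.0593·111.28)²) = √(382.987092 + 43.545534) = 20.6527 km
D–E: √((-0.1872·111.32)² + (0.0340·111.28)²) = √(434.268256 + 14.315024) = 21.1798 km
A–C: √((0.1388·111.32)² + (-0.1327·111.28)²) = √(238.740076 + 218.060036) = 21.3729 km
E–F: √((0.2003·111.32)² + (0.0402·111.28)²) = √(497.173868 + 20.011809) = 22.7417 km
A–D: √((0.1627·111.32)² + (-0.1335·111.28)²) = √(328.035995 + 220.697171) = 23.4251 km
Closest pair: C–D at 2.6620 km.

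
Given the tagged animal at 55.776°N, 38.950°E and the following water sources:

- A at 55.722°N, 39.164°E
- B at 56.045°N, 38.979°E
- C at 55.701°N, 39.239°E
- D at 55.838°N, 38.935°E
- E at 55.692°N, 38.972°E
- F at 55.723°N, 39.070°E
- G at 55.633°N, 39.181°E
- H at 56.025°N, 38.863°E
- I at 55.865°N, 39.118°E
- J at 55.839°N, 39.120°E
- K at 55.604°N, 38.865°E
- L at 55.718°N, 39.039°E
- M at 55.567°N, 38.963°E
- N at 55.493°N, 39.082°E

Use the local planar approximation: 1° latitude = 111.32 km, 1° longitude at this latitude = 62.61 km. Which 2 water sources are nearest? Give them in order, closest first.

Distances from 55.776°N, 38.950°E:
A: 14.685 km
B: 30.000 km
C: 19.928 km
D: 6.965 km
E: 9.452 km
F: 9.553 km
G: 21.508 km
H: 28.249 km
I: 14.450 km
J: 12.746 km
K: 19.873 km
L: 8.529 km
M: 23.280 km
N: 32.570 km
Sorted: D (6.965 km) < L (8.529 km) < E (9.452 km) < F (9.553 km) < …

D, L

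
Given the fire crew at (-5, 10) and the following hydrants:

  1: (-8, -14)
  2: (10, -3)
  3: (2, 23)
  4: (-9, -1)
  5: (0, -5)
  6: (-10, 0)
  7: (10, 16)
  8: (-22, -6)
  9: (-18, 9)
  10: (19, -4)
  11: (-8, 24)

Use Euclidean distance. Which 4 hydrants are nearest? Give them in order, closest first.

Distances from (-5, 10):
1: 24.2
2: 19.8
3: 14.8
4: 11.7
5: 15.8
6: 11.2
7: 16.2
8: 23.3
9: 13.0
10: 27.8
11: 14.3
Sorted: 6 (11.2) < 4 (11.7) < 9 (13.0) < 11 (14.3) < 3 (14.8) < 5 (15.8) < …

6, 4, 9, 11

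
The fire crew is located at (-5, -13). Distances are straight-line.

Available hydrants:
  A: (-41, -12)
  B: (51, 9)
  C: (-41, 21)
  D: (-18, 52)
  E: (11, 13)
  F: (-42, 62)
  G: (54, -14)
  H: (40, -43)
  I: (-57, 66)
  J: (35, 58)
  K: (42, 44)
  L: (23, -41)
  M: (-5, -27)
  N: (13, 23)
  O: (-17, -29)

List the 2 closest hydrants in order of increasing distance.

M, O

Distances from (-5, -13):
A: √((-36)² + (1)²) = √(1296.000 + 1.000) = 36.0
B: √((56)² + (22)²) = √(3136.000 + 484.000) = 60.2
C: √((-36)² + (34)²) = √(1296.000 + 1156.000) = 49.5
D: √((-13)² + (65)²) = √(169.000 + 4225.000) = 66.3
E: √((16)² + (26)²) = √(256.000 + 676.000) = 30.5
F: √((-37)² + (75)²) = √(1369.000 + 5625.000) = 83.6
G: √((59)² + (-1)²) = √(3481.000 + 1.000) = 59.0
H: √((45)² + (-30)²) = √(2025.000 + 900.000) = 54.1
I: √((-52)² + (79)²) = √(2704.000 + 6241.000) = 94.6
J: √((40)² + (71)²) = √(1600.000 + 5041.000) = 81.5
K: √((47)² + (57)²) = √(2209.000 + 3249.000) = 73.9
L: √((28)² + (-28)²) = √(784.000 + 784.000) = 39.6
M: √((0)² + (-14)²) = √(0.000 + 196.000) = 14.0
N: √((18)² + (36)²) = √(324.000 + 1296.000) = 40.2
O: √((-12)² + (-16)²) = √(144.000 + 256.000) = 20.0
Sorted: M (14.0) < O (20.0) < E (30.5) < A (36.0) < …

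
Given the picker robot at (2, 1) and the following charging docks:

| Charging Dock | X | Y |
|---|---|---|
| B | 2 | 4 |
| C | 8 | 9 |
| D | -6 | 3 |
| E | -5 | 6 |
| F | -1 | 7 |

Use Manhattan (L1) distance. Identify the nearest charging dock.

B

Distances from (2, 1):
B: 3
C: 14
D: 10
E: 12
F: 9
Minimum: B at 3.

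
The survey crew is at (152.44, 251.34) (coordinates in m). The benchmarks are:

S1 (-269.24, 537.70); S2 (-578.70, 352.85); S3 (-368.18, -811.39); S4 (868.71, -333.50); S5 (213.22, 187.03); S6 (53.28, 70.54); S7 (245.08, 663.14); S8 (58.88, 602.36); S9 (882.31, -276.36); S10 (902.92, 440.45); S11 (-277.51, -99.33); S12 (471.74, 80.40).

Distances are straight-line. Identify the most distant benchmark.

S3

Distances from (152.44, 251.34):
S1: √((-421.68)² + (286.36)²) = √(177814.0224 + 82002.0496) = 509.72 m
S2: √((-731.14)² + (101.51)²) = √(534565.6996 + 10304.2801) = 738.15 m
S3: √((-520.62)² + (-1062.73)²) = √(271045.1844 + 1129395.0529) = 1183.40 m
S4: √((716.27)² + (-584.84)²) = √(513042.7129 + 342037.8256) = 924.71 m
S5: √((60.78)² + (-64.31)²) = √(3694.2084 + 4135.7761) = 88.49 m
S6: √((-99.16)² + (-180.80)²) = √(9832.7056 + 32688.6400) = 206.21 m
S7: √((92.64)² + (411.80)²) = √(8582.1696 + 169579.2400) = 422.09 m
S8: √((-93.56)² + (351.02)²) = √(8753.4736 + 123215.0404) = 363.27 m
S9: √((729.87)² + (-527.70)²) = √(532710.2169 + 278467.2900) = 900.65 m
S10: √((750.48)² + (189.11)²) = √(563220.2304 + 35762.5921) = 773.94 m
S11: √((-429.95)² + (-350.67)²) = √(184857.0025 + 122969.4489) = 554.82 m
S12: √((319.30)² + (-170.94)²) = √(101952.4900 + 29220.4836) = 362.18 m
Maximum: S3 at 1183.40 m.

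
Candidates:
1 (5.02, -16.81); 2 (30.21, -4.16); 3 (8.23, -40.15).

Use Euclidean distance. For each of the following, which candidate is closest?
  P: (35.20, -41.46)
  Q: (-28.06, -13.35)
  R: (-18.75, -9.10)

P at (35.20, -41.46):
  1: 38.97
  2: 37.63
  3: 27.00
  → nearest: 3 (27.00)
Q at (-28.06, -13.35):
  1: 33.26
  2: 58.99
  3: 45.11
  → nearest: 1 (33.26)
R at (-18.75, -9.10):
  1: 24.99
  2: 49.21
  3: 41.13
  → nearest: 1 (24.99)

P→3; Q→1; R→1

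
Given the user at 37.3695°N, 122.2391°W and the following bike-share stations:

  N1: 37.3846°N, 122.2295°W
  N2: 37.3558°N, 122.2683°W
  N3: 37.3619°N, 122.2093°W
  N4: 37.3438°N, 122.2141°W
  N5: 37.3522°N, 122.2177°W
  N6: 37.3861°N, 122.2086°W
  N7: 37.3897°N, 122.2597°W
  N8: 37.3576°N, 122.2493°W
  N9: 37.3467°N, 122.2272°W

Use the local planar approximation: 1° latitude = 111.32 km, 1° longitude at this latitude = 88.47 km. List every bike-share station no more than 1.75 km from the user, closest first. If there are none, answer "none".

Distances from 37.3695°N, 122.2391°W:
N1: √((0.0151·111.32)² + (0.0096·88.47)²) = √(2.825532 + 0.721331) = 1.8833 km
N2: √((-0.0137·111.32)² + (-0.0292·88.47)²) = √(2.325881 + 6.673563) = 2.9999 km
N3: √((-0.0076·111.32)² + (0.0298·88.47)²) = √(0.715770 + 6.950637) = 2.7688 km
N4: √((-0.0257·111.32)² + (0.0250·88.47)²) = √(8.184886 + 4.891838) = 3.6162 km
N5: √((-0.0173·111.32)² + (0.0214·88.47)²) = √(3.708844 + 3.584426) = 2.7006 km
N6: √((0.0166·111.32)² + (0.0305·88.47)²) = √(3.414779 + 7.281012) = 3.2704 km
N7: √((0.0202·111.32)² + (-0.0206·88.47)²) = √(5.056490 + 3.321441) = 2.8945 km
N8: √((-0.0119·111.32)² + (-0.0102·88.47)²) = √(1.754851 + 0.814315) = 1.6029 km
N9: √((-0.0228·111.32)² + (0.0119·88.47)²) = √(6.441931 + 1.108373) = 2.7478 km
Threshold 1.75 km: N8 (1.6029 km) is within range.

N8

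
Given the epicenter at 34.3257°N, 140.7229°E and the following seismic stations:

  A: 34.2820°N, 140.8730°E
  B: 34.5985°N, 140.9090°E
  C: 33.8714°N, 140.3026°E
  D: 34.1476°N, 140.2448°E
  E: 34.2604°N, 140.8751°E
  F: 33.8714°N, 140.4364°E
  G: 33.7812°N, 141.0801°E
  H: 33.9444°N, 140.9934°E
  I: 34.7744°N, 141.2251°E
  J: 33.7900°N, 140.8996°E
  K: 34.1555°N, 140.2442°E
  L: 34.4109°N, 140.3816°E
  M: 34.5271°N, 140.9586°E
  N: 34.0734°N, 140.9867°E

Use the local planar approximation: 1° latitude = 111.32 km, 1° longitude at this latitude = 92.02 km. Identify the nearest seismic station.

Distances from 34.3257°N, 140.7229°E:
A: 14.6438 km
B: 34.8638 km
C: 63.6665 km
D: 48.2557 km
E: 15.7795 km
F: 57.0319 km
G: 68.9524 km
H: 49.2064 km
I: 68.0479 km
J: 61.8111 km
K: 47.9518 km
L: 32.8073 km
M: 31.1940 km
N: 37.1227 km
Minimum: A at 14.6438 km.

A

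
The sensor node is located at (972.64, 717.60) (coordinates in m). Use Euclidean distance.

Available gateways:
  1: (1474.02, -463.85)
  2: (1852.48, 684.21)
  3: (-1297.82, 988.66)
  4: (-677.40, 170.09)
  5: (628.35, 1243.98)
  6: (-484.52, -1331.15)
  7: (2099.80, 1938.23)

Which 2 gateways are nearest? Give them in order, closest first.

Distances from (972.64, 717.60):
1: √((501.38)² + (-1181.45)²) = √(251381.9044 + 1395824.1025) = 1283.44 m
2: √((879.84)² + (-33.39)²) = √(774118.4256 + 1114.8921) = 880.47 m
3: √((-2270.46)² + (271.06)²) = √(5154988.6116 + 73473.5236) = 2286.58 m
4: √((-1650.04)² + (-547.51)²) = √(2722632.0016 + 299767.2001) = 1738.50 m
5: √((-344.29)² + (526.38)²) = √(118535.6041 + 277075.9044) = 628.98 m
6: √((-1457.16)² + (-2048.75)²) = √(2123315.2656 + 4197376.5625) = 2514.10 m
7: √((1127.16)² + (1220.63)²) = √(1270489.6656 + 1489937.5969) = 1661.45 m
Sorted: 5 (628.98 m) < 2 (880.47 m) < 1 (1283.44 m) < 7 (1661.45 m) < …

5, 2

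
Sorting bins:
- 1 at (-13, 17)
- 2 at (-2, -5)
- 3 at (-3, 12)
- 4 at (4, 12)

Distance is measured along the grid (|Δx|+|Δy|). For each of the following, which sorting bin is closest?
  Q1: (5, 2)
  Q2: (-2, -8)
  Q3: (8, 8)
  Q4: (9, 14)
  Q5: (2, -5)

Q1 at (5, 2):
  1: |-18| + |15| = 18 + 15 = 33
  2: |-7| + |-7| = 7 + 7 = 14
  3: |-8| + |10| = 8 + 10 = 18
  4: |-1| + |10| = 1 + 10 = 11
  → nearest: 4 (11)
Q2 at (-2, -8):
  1: |-11| + |25| = 11 + 25 = 36
  2: |0| + |3| = 0 + 3 = 3
  3: |-1| + |20| = 1 + 20 = 21
  4: |6| + |20| = 6 + 20 = 26
  → nearest: 2 (3)
Q3 at (8, 8):
  1: |-21| + |9| = 21 + 9 = 30
  2: |-10| + |-13| = 10 + 13 = 23
  3: |-11| + |4| = 11 + 4 = 15
  4: |-4| + |4| = 4 + 4 = 8
  → nearest: 4 (8)
Q4 at (9, 14):
  1: |-22| + |3| = 22 + 3 = 25
  2: |-11| + |-19| = 11 + 19 = 30
  3: |-12| + |-2| = 12 + 2 = 14
  4: |-5| + |-2| = 5 + 2 = 7
  → nearest: 4 (7)
Q5 at (2, -5):
  1: |-15| + |22| = 15 + 22 = 37
  2: |-4| + |0| = 4 + 0 = 4
  3: |-5| + |17| = 5 + 17 = 22
  4: |2| + |17| = 2 + 17 = 19
  → nearest: 2 (4)

Q1→4; Q2→2; Q3→4; Q4→4; Q5→2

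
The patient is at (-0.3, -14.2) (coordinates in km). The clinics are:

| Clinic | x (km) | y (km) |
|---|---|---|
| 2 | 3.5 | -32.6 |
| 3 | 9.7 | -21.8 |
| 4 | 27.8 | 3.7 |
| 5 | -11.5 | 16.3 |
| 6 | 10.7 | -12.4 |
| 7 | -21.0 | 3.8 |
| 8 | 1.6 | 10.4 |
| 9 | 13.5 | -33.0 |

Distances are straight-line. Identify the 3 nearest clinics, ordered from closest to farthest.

Distances from (-0.3, -14.2):
2: 18.8 km
3: 12.6 km
4: 33.3 km
5: 32.5 km
6: 11.1 km
7: 27.4 km
8: 24.7 km
9: 23.3 km
Sorted: 6 (11.1 km) < 3 (12.6 km) < 2 (18.8 km) < 9 (23.3 km) < 8 (24.7 km) < …

6, 3, 2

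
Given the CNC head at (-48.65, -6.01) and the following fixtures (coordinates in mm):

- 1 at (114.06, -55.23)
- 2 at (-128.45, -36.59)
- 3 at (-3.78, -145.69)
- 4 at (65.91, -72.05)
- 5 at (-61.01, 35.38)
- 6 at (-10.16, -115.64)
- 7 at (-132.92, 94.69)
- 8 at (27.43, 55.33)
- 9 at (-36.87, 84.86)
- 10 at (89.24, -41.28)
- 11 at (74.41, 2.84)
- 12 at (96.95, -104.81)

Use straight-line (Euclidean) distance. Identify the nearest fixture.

Distances from (-48.65, -6.01):
1: √((162.71)² + (-49.22)²) = √(26474.5441 + 2422.6084) = 169.99 mm
2: √((-79.80)² + (-30.58)²) = √(6368.0400 + 935.1364) = 85.46 mm
3: √((44.87)² + (-139.68)²) = √(2013.3169 + 19510.5024) = 146.71 mm
4: √((114.56)² + (-66.04)²) = √(13123.9936 + 4361.2816) = 132.23 mm
5: √((-12.36)² + (41.39)²) = √(152.7696 + 1713.1321) = 43.20 mm
6: √((38.49)² + (-109.63)²) = √(1481.4801 + 12018.7369) = 116.19 mm
7: √((-84.27)² + (100.70)²) = √(7101.4329 + 10140.4900) = 131.31 mm
8: √((76.08)² + (61.34)²) = √(5788.1664 + 3762.5956) = 97.73 mm
9: √((11.78)² + (90.87)²) = √(138.7684 + 8257.3569) = 91.63 mm
10: √((137.89)² + (-35.27)²) = √(19013.6521 + 1243.9729) = 142.33 mm
11: √((123.06)² + (8.85)²) = √(15143.7636 + 78.3225) = 123.38 mm
12: √((145.60)² + (-98.80)²) = √(21199.3600 + 9761.4400) = 175.96 mm
Minimum: 5 at 43.20 mm.

5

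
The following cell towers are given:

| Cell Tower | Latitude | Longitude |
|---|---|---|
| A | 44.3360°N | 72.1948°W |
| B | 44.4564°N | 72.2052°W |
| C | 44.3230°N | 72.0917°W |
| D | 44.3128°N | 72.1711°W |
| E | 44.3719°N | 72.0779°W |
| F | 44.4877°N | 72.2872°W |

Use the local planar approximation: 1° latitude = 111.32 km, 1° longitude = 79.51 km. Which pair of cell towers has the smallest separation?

Pairwise distances:
A–B: √((0.1204·111.32)² + (-0.0104·79.51)²) = √(179.638479 + 0.683770) = 13.4284 km
A–C: √((-0.0130·111.32)² + (0.1031·79.51)²) = √(2.094272 + 67.198695) = 8.3242 km
A–D: √((-0.0232·111.32)² + (0.0237·79.51)²) = √(6.669947 + 3.550914) = 3.1970 km
A–E: √((0.0359·111.32)² + (0.1169·79.51)²) = √(15.971117 + 86.391801) = 10.1175 km
A–F: √((0.1517·111.32)² + (-0.0924·79.51)²) = √(285.179010 + 53.974354) = 18.4161 km
B–C: √((-0.1334·111.32)² + (0.1135·79.51)²) = √(220.525114 + 81.439525) = 17.3771 km
B–D: √((-0.1436·111.32)² + (0.0341·79.51)²) = √(255.537873 + 7.351099) = 16.2139 km
B–E: √((-0.0845·111.32)² + (0.1273·79.51)²) = √(88.482995 + 102.447252) = 13.8178 km
B–F: √((0.0313·111.32)² + (-0.0820·79.51)²) = √(12.140458 + 42.508053) = 7.3925 km
C–D: √((-0.0102·111.32)² + (-0.0794·79.51)²) = √(1.289278 + 39.855156) = 6.4144 km
C–E: √((0.0489·111.32)² + (0.0138·79.51)²) = √(29.632215 + 1.203931) = 5.5530 km
C–F: √((0.1647·111.32)² + (-0.1955·79.51)²) = √(336.150370 + 241.622309) = 24.0369 km
D–E: √((0.0591·111.32)² + (0.0932·79.51)²) = √(43.283399 + 54.913020) = 9.9094 km
D–F: √((0.1749·111.32)² + (-0.1161·79.51)²) = √(379.075760 + 85.213410) = 21.5474 km
E–F: √((0.1158·111.32)² + (-0.2093·79.51)²) = √(166.174168 + 276.937625) = 21.0502 km
Closest pair: A–D at 3.1970 km.

A and D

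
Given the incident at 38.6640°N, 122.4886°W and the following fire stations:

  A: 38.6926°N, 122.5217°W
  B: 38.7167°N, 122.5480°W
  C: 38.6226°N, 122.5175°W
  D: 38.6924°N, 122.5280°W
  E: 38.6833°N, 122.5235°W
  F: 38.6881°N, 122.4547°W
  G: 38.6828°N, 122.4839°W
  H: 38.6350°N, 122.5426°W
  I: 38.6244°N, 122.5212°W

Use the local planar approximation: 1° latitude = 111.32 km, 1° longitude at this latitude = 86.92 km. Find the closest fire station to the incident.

G

Distances from 38.6640°N, 122.4886°W:
A: √((0.0286·111.32)² + (-0.0331·86.92)²) = √(10.136277 + 8.277428) = 4.2911 km
B: √((0.0527·111.32)² + (-0.0594·86.92)²) = √(34.416573 + 26.657065) = 7.8150 km
C: √((-0.0414·111.32)² + (-0.0289·86.92)²) = √(21.239636 + 6.310084) = 5.2488 km
D: √((0.0284·111.32)² + (-0.0394·86.92)²) = √(9.995006 + 11.728214) = 4.6608 km
E: √((0.0193·111.32)² + (-0.0349·86.92)²) = √(4.615949 + 9.202171) = 3.7173 km
F: √((0.0241·111.32)² + (0.0339·86.92)²) = √(7.197480 + 8.682381) = 3.9850 km
G: √((0.0188·111.32)² + (0.0047·86.92)²) = √(4.379879 + 0.166892) = 2.1323 km
H: √((-0.0290·111.32)² + (-0.0540·86.92)²) = √(10.421792 + 22.030632) = 5.6967 km
I: √((-0.0396·111.32)² + (-0.0326·86.92)²) = √(19.432862 + 8.029244) = 5.2404 km
Minimum: G at 2.1323 km.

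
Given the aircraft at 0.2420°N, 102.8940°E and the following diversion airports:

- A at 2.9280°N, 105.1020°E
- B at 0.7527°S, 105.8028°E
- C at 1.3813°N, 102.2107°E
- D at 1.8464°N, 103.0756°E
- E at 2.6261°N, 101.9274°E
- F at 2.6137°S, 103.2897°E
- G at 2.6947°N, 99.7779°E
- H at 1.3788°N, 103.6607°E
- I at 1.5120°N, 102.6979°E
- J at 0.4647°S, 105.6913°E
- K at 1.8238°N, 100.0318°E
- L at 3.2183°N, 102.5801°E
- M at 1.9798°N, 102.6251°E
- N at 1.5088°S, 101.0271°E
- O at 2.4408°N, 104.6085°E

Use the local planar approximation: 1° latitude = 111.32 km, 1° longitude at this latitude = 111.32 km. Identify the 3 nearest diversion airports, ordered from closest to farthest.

Distances from 0.2420°N, 102.8940°E:
A: 387.0649 km
B: 342.2170 km
C: 147.8882 km
D: 179.7423 km
E: 286.3813 km
F: 320.9339 km
G: 441.4482 km
H: 152.6401 km
I: 143.0518 km
J: 321.1792 km
K: 364.0399 km
L: 333.1593 km
M: 195.7541 km
N: 284.9143 km
O: 310.3859 km
Sorted: I (143.0518 km) < C (147.8882 km) < H (152.6401 km) < D (179.7423 km) < M (195.7541 km) < …

I, C, H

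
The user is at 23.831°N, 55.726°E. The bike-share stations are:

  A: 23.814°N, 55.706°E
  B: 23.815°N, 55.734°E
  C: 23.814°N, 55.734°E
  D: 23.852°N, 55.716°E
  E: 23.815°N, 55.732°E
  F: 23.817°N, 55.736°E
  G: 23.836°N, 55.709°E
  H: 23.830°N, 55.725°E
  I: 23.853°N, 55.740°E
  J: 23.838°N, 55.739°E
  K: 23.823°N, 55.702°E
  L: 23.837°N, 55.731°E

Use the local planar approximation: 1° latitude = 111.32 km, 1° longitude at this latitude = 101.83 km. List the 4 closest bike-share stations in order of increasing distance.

Distances from 23.831°N, 55.726°E:
A: 2.780 km
B: 1.959 km
C: 2.060 km
D: 2.550 km
E: 1.883 km
F: 1.862 km
G: 1.818 km
H: 0.151 km
I: 2.834 km
J: 1.536 km
K: 2.601 km
L: 0.840 km
Sorted: H (0.151 km) < L (0.840 km) < J (1.536 km) < G (1.818 km) < F (1.862 km) < E (1.883 km) < …

H, L, J, G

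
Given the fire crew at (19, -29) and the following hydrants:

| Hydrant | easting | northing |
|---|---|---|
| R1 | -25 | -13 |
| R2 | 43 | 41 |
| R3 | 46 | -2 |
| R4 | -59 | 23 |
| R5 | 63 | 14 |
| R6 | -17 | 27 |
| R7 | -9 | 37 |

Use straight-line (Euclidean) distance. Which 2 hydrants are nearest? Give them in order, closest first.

R3, R1

Distances from (19, -29):
R1: √((-44)² + (16)²) = √(1936.000 + 256.000) = 46.8
R2: √((24)² + (70)²) = √(576.000 + 4900.000) = 74.0
R3: √((27)² + (27)²) = √(729.000 + 729.000) = 38.2
R4: √((-78)² + (52)²) = √(6084.000 + 2704.000) = 93.7
R5: √((44)² + (43)²) = √(1936.000 + 1849.000) = 61.5
R6: √((-36)² + (56)²) = √(1296.000 + 3136.000) = 66.6
R7: √((-28)² + (66)²) = √(784.000 + 4356.000) = 71.7
Sorted: R3 (38.2) < R1 (46.8) < R5 (61.5) < R6 (66.6) < …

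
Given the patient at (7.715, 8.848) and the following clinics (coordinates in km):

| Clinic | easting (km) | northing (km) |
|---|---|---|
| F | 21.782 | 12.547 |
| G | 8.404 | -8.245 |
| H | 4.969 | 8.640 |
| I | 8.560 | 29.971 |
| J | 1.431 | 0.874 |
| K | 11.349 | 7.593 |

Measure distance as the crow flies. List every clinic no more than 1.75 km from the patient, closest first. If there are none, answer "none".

none

Distances from (7.715, 8.848):
F: 14.545 km
G: 17.107 km
H: 2.754 km
I: 21.140 km
J: 10.153 km
K: 3.845 km
Threshold 1.75 km: none within range.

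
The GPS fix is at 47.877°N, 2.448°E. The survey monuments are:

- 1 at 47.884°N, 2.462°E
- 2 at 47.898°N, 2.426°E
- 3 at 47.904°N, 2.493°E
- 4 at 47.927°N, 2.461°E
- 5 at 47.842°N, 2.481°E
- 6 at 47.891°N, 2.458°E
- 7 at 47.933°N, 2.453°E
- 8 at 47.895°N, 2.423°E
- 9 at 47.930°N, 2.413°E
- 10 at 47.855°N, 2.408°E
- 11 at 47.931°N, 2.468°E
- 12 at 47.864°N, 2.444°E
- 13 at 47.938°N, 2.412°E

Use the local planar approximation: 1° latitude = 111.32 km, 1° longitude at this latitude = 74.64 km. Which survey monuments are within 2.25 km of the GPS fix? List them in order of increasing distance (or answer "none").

Distances from 47.877°N, 2.448°E:
1: √((0.007·111.32)² + (0.014·74.64)²) = √(0.60721 + 1.09194) = 1.304 km
2: √((0.021·111.32)² + (-0.022·74.64)²) = √(5.46493 + 2.69643) = 2.857 km
3: √((0.027·111.32)² + (0.045·74.64)²) = √(9.03387 + 11.28154) = 4.507 km
4: √((0.050·111.32)² + (0.013·74.64)²) = √(30.98036 + 0.94152) = 5.650 km
5: √((-0.035·111.32)² + (0.033·74.64)²) = √(15.18037 + 6.06696) = 4.609 km
6: √((0.014·111.32)² + (0.010·74.64)²) = √(2.42886 + 0.55711) = 1.728 km
7: √((0.056·111.32)² + (0.005·74.64)²) = √(38.86176 + 0.13928) = 6.245 km
8: √((0.018·111.32)² + (-0.025·74.64)²) = √(4.01505 + 3.48196) = 2.738 km
9: √((0.053·111.32)² + (-0.035·74.64)²) = √(34.80953 + 6.82463) = 6.452 km
10: √((-0.022·111.32)² + (-0.040·74.64)²) = √(5.99780 + 8.91381) = 3.862 km
11: √((0.054·111.32)² + (0.020·74.64)²) = √(36.13549 + 2.22845) = 6.194 km
12: √((-0.013·111.32)² + (-0.004·74.64)²) = √(2.09427 + 0.08914) = 1.478 km
13: √((0.061·111.32)² + (-0.036·74.64)²) = √(46.11116 + 7.22018) = 7.303 km
Threshold 2.25 km: 1 (1.304 km), 12 (1.478 km), 6 (1.728 km) are within range.

1, 12, 6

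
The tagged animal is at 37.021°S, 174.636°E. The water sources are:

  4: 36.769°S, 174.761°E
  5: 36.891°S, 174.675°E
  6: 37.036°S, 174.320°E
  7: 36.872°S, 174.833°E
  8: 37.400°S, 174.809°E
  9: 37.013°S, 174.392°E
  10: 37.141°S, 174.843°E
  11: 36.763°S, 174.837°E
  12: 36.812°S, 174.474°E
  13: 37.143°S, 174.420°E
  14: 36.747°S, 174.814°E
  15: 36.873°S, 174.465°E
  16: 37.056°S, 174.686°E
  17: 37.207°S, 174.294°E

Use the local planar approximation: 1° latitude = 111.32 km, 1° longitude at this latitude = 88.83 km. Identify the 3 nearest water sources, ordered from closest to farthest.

16, 5, 9

Distances from 37.021°S, 174.636°E:
4: 30.170 km
5: 14.880 km
6: 28.120 km
7: 24.111 km
8: 44.902 km
9: 21.693 km
10: 22.728 km
11: 33.818 km
12: 27.357 km
13: 23.507 km
14: 34.356 km
15: 22.409 km
16: 5.908 km
17: 36.765 km
Sorted: 16 (5.908 km) < 5 (14.880 km) < 9 (21.693 km) < 15 (22.409 km) < 10 (22.728 km) < …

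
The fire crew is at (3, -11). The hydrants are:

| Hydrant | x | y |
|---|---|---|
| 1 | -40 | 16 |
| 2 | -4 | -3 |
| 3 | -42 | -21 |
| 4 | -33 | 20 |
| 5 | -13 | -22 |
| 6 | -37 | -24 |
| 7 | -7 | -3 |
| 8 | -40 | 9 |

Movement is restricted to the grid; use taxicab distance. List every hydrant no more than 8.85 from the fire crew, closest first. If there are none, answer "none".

none

Distances from (3, -11):
1: |-43| + |27| = 43 + 27 = 70
2: |-7| + |8| = 7 + 8 = 15
3: |-45| + |-10| = 45 + 10 = 55
4: |-36| + |31| = 36 + 31 = 67
5: |-16| + |-11| = 16 + 11 = 27
6: |-40| + |-13| = 40 + 13 = 53
7: |-10| + |8| = 10 + 8 = 18
8: |-43| + |20| = 43 + 20 = 63
Threshold 8.85: none within range.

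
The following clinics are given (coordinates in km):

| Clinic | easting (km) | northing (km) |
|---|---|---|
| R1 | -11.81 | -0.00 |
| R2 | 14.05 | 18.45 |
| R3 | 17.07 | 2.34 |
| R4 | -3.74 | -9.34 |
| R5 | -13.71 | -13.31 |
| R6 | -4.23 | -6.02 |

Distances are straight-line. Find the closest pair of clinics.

R4 and R6

Pairwise distances:
R4–R6: 3.36 km
R1–R6: 9.68 km
R4–R5: 10.73 km
R5–R6: 11.96 km
R1–R4: 12.34 km
R1–R5: 13.44 km
R2–R3: 16.39 km
R3–R6: 22.88 km
R3–R4: 23.86 km
R1–R3: 28.97 km
R2–R6: 30.54 km
R1–R2: 31.77 km
R2–R4: 33.00 km
R3–R5: 34.53 km
R2–R5: 42.18 km
Closest pair: R4–R6 at 3.36 km.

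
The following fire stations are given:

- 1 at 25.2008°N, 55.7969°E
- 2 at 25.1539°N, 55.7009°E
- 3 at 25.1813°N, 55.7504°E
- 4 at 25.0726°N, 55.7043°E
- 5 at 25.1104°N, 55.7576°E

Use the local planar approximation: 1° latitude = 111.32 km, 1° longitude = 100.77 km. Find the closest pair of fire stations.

Pairwise distances:
1–2: √((-0.0469·111.32)² + (-0.0960·100.77)²) = √(27.257880 + 93.584728) = 10.9928 km
1–3: √((-0.0195·111.32)² + (-0.0465·100.77)²) = √(4.712112 + 21.956768) = 5.1642 km
1–4: √((-0.1282·111.32)² + (-0.0926·100.77)²) = √(203.667834 + 87.073197) = 17.0511 km
1–5: √((-0.0904·111.32)² + (-0.0393·100.77)²) = √(101.270570 + 15.683667) = 10.8145 km
2–3: √((0.0274·111.32)² + (0.0495·100.77)²) = √(9.303525 + 24.881291) = 5.8468 km
2–4: √((-0.0813·111.32)² + (0.0034·100.77)²) = √(81.908220 + 0.117387) = 9.0568 km
2–5: √((-0.0435·111.32)² + (0.0567·100.77)²) = √(23.449031 + 32.645899) = 7.4897 km
3–4: √((-0.1087·111.32)² + (-0.0461·100.77)²) = √(146.421713 + 21.580642) = 12.9616 km
3–5: √((-0.0709·111.32)² + (0.0072·100.77)²) = √(62.292945 + 0.526414) = 7.9259 km
4–5: √((0.0378·111.32)² + (0.0533·100.77)²) = √(17.706389 + 28.848081) = 6.8231 km
Closest pair: 1–3 at 5.1642 km.

1 and 3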